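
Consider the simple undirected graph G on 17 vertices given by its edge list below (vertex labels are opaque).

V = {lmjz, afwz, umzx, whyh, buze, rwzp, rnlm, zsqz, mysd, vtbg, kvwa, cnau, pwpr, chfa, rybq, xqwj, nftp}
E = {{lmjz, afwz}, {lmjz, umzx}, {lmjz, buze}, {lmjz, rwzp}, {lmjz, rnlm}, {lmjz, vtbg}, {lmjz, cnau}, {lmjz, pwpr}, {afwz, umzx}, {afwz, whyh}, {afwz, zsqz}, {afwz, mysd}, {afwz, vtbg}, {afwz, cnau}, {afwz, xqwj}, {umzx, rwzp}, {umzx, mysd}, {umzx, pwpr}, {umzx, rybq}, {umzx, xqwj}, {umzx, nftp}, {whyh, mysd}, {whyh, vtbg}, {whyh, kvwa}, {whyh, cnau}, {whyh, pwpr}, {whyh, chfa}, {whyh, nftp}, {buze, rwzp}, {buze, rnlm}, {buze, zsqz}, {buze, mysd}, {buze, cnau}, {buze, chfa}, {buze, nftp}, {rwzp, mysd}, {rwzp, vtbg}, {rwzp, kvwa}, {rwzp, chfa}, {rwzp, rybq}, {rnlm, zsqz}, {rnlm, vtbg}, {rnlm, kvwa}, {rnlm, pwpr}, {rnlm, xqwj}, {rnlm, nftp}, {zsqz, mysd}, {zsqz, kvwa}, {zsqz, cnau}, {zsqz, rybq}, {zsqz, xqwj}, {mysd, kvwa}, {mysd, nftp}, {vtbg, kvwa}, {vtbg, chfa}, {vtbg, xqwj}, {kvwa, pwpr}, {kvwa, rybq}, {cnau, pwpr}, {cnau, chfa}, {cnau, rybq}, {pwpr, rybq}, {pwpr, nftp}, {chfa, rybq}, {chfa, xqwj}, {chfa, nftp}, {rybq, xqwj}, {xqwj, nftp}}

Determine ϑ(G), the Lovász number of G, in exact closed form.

Vertex pwpr has 8 neighbors: lmjz, umzx, whyh, rnlm, kvwa, cnau, rybq, nftp.
Vertex whyh has 8 neighbors: afwz, mysd, vtbg, kvwa, cnau, pwpr, chfa, nftp.
N(buze) = {lmjz, rwzp, rnlm, zsqz, mysd, cnau, chfa, nftp}, |N(buze)| = 8.
Vertex rybq has 8 neighbors: umzx, rwzp, zsqz, kvwa, cnau, pwpr, chfa, xqwj.
8-regular, N=17; strongly regular (17,8,3,4).
The 3 distinct eigenvalues: [8.0, 1.562, -2.562].
λ_max=8, λ_min=-sqrt(17)/2 - 1/2; ϑ = −17·λ_min/(λ_max−λ_min) = sqrt(17).
≈ 4.12310563 (to 8 d.p.).

sqrt(17)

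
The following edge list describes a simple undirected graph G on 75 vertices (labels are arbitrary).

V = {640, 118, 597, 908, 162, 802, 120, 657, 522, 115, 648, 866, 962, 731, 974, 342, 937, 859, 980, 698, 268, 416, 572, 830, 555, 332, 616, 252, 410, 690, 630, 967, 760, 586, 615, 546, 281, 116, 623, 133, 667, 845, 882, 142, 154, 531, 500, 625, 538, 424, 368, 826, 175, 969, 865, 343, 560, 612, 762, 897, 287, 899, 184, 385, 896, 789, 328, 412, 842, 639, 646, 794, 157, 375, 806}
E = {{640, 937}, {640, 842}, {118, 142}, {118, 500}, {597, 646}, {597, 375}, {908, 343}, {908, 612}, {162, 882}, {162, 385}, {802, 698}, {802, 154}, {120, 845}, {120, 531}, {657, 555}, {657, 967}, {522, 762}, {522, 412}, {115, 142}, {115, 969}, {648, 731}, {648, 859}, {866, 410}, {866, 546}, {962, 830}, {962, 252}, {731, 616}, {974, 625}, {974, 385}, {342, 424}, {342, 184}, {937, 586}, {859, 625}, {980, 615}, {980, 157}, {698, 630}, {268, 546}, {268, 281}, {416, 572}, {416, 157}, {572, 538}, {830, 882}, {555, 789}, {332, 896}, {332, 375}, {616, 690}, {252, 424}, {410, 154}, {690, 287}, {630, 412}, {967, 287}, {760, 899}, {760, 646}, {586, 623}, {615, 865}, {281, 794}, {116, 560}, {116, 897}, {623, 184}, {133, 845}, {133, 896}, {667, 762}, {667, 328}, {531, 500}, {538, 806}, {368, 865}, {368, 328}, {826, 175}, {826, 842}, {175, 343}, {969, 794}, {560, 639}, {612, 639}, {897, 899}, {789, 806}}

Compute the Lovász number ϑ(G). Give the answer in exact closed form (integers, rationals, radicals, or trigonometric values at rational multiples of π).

75*cos(pi/75)/(cos(pi/75) + 1)

N(142) = {118, 115}, |N(142)| = 2.
Vertex 731 has 2 neighbors: 648, 616.
N(760) = {899, 646}, |N(760)| = 2.
N(332) = {896, 375}, |N(332)| = 2.
G on 75 vertices is 2-regular; a single 75-cycle (edge-transitive).
The 38 distinct eigenvalues: [2.0, 1.993, 1.972, 1.937, 1.889, 1.827, 1.753, 1.666, 1.567, 1.458, 1.338, 1.209, 1.072, 0.927, 0.775, 0.618, 0.457, 0.292, 0.126, -0.042, -0.209, -0.375, -0.538, -0.697, -0.852, -1.0, -1.141, -1.275, -1.399, -1.514, -1.618, -1.711, -1.791, -1.86, -1.915, -1.956, -1.984, -1.998].
Lovász (edge-transitive): ϑ = −75·(-2*cos(pi/75))/((2)−(-2*cos(pi/75))) = 75*cos(pi/75)/(cos(pi/75) + 1).
= 37.48354585… (decimal).
Sandwich: α(G)=37 ≤ ϑ(G)=75*cos(pi/75)/(cos(pi/75) + 1) ≤ χ(Ḡ)=38 (both strict).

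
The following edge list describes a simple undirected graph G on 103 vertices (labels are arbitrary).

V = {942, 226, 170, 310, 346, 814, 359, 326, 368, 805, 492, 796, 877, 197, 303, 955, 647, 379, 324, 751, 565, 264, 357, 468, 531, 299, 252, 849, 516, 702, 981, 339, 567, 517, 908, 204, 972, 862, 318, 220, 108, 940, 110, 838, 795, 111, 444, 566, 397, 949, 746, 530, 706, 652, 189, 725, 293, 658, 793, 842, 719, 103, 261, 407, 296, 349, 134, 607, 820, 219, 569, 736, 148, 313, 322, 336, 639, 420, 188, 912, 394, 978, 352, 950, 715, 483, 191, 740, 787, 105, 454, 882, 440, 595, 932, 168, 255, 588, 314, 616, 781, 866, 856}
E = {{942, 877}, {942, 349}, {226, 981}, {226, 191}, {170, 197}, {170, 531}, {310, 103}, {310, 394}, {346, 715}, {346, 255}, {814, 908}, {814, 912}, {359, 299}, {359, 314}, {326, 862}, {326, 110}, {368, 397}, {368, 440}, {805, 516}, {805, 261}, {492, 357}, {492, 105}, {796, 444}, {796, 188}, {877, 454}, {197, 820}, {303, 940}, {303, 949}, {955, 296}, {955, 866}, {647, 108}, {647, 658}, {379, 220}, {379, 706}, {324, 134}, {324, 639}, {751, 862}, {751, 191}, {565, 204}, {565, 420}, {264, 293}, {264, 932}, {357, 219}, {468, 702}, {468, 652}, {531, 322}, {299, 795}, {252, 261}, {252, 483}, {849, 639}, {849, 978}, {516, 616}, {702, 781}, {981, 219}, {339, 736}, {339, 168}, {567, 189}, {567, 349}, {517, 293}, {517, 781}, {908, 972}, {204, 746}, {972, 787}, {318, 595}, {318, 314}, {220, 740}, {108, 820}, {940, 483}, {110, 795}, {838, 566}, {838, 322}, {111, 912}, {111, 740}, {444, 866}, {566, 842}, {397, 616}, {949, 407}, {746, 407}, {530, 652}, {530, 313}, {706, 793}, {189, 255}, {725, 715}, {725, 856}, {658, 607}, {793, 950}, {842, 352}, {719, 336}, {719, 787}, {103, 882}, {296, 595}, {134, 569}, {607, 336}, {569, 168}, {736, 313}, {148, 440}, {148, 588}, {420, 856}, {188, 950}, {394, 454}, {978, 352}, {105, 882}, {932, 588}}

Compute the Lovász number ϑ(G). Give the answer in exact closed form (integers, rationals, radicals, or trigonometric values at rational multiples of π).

103*cos(pi/103)/(cos(pi/103) + 1)

deg(368) = 2; N(368) = {397, 440}.
deg(148) = 2; N(148) = {440, 588}.
N(303) = {940, 949}, |N(303)| = 2.
N(313) = {530, 736}, |N(313)| = 2.
2-regular, N=103; the odd cycle C_{103}.
Distinct eigenvalues (to 3 d.p.): [2.0, 1.996, 1.985, 1.967, 1.941, 1.908, 1.868, 1.82, 1.767, 1.706, 1.639, 1.566, 1.488, 1.403, 1.314, 1.22, 1.121, 1.018, 0.911, 0.8, 0.687, 0.571, 0.454, 0.334, 0.213, 0.091, -0.03, -0.152, -0.274, -0.394, -0.513, -0.63, -0.744, -0.856, -0.965, -1.07, -1.171, -1.267, -1.359, -1.446, -1.528, -1.604, -1.673, -1.737, -1.794, -1.845, -1.888, -1.925, -1.955, -1.977, -1.992, -1.999].
ϑ = −N·λ_min/(λ_max−λ_min) = −103·(-2*cos(pi/103))/(2−(-2*cos(pi/103))) = 103*cos(pi/103)/(cos(pi/103) + 1).
= 51.4880205… (decimal).
Lovász sandwich 51 ≤ 103*cos(pi/103)/(cos(pi/103) + 1) ≤ 52: both strict.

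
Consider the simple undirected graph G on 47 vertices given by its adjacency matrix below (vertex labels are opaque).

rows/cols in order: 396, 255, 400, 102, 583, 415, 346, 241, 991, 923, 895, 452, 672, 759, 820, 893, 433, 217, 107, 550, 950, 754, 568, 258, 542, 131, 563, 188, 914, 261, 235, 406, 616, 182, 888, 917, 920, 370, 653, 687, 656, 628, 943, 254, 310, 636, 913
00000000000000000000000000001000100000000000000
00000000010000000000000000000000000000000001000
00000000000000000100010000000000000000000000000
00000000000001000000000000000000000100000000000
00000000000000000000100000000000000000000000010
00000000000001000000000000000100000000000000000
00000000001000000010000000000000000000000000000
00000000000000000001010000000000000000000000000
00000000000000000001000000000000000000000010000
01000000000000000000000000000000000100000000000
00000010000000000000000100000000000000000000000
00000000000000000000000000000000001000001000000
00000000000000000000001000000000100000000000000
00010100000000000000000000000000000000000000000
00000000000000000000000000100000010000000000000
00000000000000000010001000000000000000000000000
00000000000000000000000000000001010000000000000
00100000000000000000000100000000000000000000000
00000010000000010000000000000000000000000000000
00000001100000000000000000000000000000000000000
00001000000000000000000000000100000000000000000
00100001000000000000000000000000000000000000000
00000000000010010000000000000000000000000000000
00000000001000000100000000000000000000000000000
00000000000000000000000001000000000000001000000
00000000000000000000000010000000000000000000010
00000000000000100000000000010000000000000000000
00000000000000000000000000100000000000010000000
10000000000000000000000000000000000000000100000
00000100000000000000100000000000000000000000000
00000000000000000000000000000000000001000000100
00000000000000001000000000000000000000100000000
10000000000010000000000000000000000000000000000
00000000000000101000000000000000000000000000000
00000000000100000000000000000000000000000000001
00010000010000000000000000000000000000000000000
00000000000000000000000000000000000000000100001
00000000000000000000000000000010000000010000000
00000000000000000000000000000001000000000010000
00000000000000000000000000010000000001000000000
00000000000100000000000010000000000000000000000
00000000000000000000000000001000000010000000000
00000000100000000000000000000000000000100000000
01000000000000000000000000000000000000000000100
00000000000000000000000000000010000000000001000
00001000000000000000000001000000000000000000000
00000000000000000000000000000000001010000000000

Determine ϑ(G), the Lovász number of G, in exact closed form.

deg(217) = 2; N(217) = {400, 258}.
deg(583) = 2; N(583) = {950, 636}.
deg(943) = 2; N(943) = {991, 653}.
deg(241) = 2; N(241) = {550, 754}.
47-vertex 2-regular graph: connected 2-regular on 47 ⇒ C_{47}.
A has 24 distinct eigenvalues ≈ [2.0, 1.982155, 1.928938, 1.8413, 1.720803, 1.569599, 1.390385, 1.186359, 0.961164, 0.718816, 0.46364, 0.200191, -0.06683, -0.332659, -0.592551, -0.84187, -1.076165, -1.291256, -1.483304, -1.648883, -1.785038, -1.889338, -1.959923, -1.995534].
λ_max=2, λ_min=-2*cos(pi/47); ϑ = −47·λ_min/(λ_max−λ_min) = 47*cos(pi/47)/(cos(pi/47) + 1).
≈ 23.473731 (to 6 d.p.).
α=23, χ(Ḡ)=24; ϑ=47*cos(pi/47)/(cos(pi/47) + 1) lies between (both strict).

47*cos(pi/47)/(cos(pi/47) + 1)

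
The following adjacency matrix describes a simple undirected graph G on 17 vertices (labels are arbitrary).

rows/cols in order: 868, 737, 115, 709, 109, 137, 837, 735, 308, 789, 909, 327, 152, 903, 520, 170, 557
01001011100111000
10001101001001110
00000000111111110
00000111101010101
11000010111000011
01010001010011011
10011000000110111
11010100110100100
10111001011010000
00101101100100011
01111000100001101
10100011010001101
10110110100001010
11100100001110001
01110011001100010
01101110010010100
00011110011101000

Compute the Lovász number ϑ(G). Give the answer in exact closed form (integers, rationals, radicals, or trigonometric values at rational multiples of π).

sqrt(17)

deg(109) = 8; N(109) = {868, 737, 837, 308, 789, 909, 170, 557}.
Vertex 115 has 8 neighbors: 308, 789, 909, 327, 152, 903, 520, 170.
deg(520) = 8; N(520) = {737, 115, 709, 837, 735, 909, 327, 170}.
deg(903) = 8; N(903) = {868, 737, 115, 137, 909, 327, 152, 557}.
Every vertex has degree 8 (N=17); SR(17,8,3,4) — a Paley graph.
spec(A) ≈ [8.0, 1.561553, -2.561553] (distinct, 6 d.p.).
Lovász: ϑ = −17(-sqrt(17)/2 - 1/2)/(8+-(-sqrt(17)/2 - 1/2)) = sqrt(17).
= 4.1231… (decimal).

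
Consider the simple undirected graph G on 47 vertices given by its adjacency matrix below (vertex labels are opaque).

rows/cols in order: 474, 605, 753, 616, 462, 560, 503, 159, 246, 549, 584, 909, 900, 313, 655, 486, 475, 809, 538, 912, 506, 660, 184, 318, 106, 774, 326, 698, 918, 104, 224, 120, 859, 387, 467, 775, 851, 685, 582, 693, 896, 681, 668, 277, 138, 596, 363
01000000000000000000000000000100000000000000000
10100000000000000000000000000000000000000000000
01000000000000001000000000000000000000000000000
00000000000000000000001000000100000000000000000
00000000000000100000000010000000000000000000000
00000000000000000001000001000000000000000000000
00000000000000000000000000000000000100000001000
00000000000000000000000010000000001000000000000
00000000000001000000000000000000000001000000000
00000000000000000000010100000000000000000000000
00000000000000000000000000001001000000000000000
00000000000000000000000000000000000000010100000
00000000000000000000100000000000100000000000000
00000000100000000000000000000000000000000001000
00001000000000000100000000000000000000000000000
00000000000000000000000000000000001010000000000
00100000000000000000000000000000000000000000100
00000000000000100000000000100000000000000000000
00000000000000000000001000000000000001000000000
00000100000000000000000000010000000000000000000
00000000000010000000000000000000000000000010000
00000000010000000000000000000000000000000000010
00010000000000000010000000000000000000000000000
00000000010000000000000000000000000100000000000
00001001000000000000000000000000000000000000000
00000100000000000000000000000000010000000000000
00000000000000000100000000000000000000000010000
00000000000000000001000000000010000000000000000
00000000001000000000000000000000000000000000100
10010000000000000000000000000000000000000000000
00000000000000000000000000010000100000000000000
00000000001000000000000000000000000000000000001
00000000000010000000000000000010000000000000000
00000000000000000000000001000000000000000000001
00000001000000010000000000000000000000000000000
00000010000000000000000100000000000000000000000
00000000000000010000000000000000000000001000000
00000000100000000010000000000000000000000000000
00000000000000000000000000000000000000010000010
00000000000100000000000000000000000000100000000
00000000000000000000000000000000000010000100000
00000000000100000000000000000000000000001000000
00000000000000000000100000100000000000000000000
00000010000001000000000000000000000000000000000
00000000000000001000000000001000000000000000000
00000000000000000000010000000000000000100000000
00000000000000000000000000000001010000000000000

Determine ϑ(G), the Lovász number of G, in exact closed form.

47*cos(pi/47)/(cos(pi/47) + 1)

N(538) = {184, 685}, |N(538)| = 2.
deg(900) = 2; N(900) = {506, 859}.
deg(912) = 2; N(912) = {560, 698}.
deg(467) = 2; N(467) = {159, 486}.
Regular of degree 2 on 47 vertices: the odd cycle C_{47}.
Distinct eigenvalues (to 6 d.p.): [2.0, 1.982155, 1.928938, 1.8413, 1.720803, 1.569599, 1.390385, 1.186359, 0.961164, 0.718816, 0.46364, 0.200191, -0.06683, -0.332659, -0.592551, -0.84187, -1.076165, -1.291256, -1.483304, -1.648883, -1.785038, -1.889338, -1.959923, -1.995534].
Lovász: ϑ = −47(-2*cos(pi/47))/(2+-(-1)*2*cos(pi/47)) = 47*cos(pi/47)/(cos(pi/47) + 1).
= 23.47373149… (decimal).
Lovász sandwich 23 ≤ 47*cos(pi/47)/(cos(pi/47) + 1) ≤ 24: both strict.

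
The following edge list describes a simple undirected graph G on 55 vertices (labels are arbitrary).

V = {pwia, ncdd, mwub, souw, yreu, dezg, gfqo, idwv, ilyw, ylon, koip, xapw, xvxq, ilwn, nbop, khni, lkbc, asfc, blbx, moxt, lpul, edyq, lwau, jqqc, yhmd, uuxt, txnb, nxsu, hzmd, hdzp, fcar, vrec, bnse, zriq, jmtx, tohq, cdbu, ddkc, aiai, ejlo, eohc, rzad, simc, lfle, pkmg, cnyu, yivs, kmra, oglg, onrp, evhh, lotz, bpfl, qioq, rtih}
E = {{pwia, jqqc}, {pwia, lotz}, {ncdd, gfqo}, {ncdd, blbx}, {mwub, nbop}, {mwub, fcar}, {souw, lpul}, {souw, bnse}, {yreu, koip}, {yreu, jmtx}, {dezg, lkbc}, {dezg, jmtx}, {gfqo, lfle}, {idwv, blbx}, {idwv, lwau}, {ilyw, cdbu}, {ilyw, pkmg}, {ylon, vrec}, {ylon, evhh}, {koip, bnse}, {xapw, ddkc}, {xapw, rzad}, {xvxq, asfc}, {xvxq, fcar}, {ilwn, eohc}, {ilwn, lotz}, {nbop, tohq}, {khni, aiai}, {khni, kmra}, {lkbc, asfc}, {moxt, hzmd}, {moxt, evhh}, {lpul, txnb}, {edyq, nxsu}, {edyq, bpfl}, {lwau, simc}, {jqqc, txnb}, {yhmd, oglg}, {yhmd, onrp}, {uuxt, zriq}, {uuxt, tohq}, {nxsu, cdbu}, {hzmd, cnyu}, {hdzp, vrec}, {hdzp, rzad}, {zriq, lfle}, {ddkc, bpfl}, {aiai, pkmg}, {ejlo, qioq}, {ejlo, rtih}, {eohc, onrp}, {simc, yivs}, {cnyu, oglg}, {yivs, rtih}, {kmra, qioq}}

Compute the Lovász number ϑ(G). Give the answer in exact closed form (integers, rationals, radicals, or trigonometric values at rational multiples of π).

deg(cnyu) = 2; N(cnyu) = {hzmd, oglg}.
Vertex kmra has 2 neighbors: khni, qioq.
N(uuxt) = {zriq, tohq}, |N(uuxt)| = 2.
Vertex pwia has 2 neighbors: jqqc, lotz.
2-regular, N=55; a single 55-cycle (edge-transitive).
The 28 distinct eigenvalues: [2.0, 1.986963, 1.948024, 1.883689, 1.794797, 1.682507, 1.548283, 1.393875, 1.221296, 1.032795, 0.83083, 0.618034, 0.397181, 0.17115, -0.057112, -0.28463, -0.508437, -0.725615, -0.933335, -1.128886, -1.309721, -1.473482, -1.618034, -1.741492, -1.842247, -1.918986, -1.970708, -1.996738].
Lovász (edge-transitive): ϑ = −55·(-2*cos(pi/55))/((2)−(-2*cos(pi/55))) = 55*cos(pi/55)/(cos(pi/55) + 1).
ϑ(G) ≈ 27.47756.
Lovász sandwich 27 ≤ 55*cos(pi/55)/(cos(pi/55) + 1) ≤ 28: both strict.

55*cos(pi/55)/(cos(pi/55) + 1)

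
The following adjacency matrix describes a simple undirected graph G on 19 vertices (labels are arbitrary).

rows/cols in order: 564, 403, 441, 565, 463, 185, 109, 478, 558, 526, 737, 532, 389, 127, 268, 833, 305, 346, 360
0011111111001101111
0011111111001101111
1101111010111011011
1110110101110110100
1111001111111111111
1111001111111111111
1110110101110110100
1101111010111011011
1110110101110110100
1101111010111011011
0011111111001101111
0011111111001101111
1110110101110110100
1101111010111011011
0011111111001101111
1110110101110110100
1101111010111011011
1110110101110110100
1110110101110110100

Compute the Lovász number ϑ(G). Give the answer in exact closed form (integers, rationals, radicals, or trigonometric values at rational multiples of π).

7

Vertex 558 has 12 neighbors: 564, 403, 441, 463, 185, 478, 526, 737, 532, 127, 268, 305.
N(360) = {564, 403, 441, 463, 185, 478, 526, 737, 532, 127, 268, 305}, |N(360)| = 12.
deg(441) = 14; N(441) = {564, 403, 565, 463, 185, 109, 558, 737, 532, 389, 268, 833, 346, 360}.
deg(526) = 14; N(526) = {564, 403, 565, 463, 185, 109, 558, 737, 532, 389, 268, 833, 346, 360}.
Complete multipartite on [7, 5, 5, 2]: sandwich collapses at ϑ=7.
= 7.000000… (decimal).
Sandwich: α(G)=7 ≤ ϑ(G)=7 ≤ χ(Ḡ)=7 (collapsed).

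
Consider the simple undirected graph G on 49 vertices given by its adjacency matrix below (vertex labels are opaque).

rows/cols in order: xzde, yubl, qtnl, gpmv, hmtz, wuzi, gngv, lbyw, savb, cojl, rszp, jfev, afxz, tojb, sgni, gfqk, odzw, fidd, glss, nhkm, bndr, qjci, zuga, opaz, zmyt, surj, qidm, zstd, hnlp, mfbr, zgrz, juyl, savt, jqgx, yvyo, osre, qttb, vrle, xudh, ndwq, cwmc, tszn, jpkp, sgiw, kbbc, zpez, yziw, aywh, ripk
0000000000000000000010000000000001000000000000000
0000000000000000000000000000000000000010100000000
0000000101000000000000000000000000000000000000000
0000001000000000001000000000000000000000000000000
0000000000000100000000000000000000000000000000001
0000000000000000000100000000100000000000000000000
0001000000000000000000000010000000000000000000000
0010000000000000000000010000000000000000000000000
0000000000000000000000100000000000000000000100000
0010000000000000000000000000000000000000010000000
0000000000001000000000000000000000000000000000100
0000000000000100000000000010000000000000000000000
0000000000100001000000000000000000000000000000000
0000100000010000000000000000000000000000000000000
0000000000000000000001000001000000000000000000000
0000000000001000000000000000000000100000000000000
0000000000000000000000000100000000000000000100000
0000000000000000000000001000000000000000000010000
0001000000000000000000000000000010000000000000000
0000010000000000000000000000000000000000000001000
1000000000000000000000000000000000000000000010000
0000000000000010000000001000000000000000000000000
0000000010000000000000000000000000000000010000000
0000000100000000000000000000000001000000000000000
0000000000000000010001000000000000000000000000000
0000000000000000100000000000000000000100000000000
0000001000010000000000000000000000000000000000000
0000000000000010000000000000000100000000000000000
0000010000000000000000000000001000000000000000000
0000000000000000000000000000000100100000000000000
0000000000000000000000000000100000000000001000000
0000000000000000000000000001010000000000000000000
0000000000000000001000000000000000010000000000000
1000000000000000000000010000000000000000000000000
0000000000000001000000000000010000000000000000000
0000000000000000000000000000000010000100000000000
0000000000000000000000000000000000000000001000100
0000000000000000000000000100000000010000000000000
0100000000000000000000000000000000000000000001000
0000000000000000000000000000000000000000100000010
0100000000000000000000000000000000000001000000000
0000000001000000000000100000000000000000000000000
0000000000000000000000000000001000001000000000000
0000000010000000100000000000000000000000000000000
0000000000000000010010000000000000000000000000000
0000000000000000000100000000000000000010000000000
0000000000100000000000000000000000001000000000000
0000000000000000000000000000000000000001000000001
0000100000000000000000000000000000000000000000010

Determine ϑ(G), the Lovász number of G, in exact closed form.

49*cos(pi/49)/(cos(pi/49) + 1)

deg(jqgx) = 2; N(jqgx) = {xzde, opaz}.
N(odzw) = {surj, sgiw}, |N(odzw)| = 2.
deg(cwmc) = 2; N(cwmc) = {yubl, ndwq}.
N(ndwq) = {cwmc, aywh}, |N(ndwq)| = 2.
Every vertex has degree 2 (N=49); a single 49-cycle (edge-transitive).
spec(A) ≈ [2.0, 1.98358, 1.93459, 1.853834, 1.742637, 1.602827, 1.436699, 1.24698, 1.036785, 0.809567, 0.569055, 0.3192, 0.064103, -0.192046, -0.445042, -0.69073, -0.925077, -1.144233, -1.344602, -1.522892, -1.676176, -1.801938, -1.898111, -1.963118, -1.995891] (distinct, 6 d.p.).
−49·(-2*cos(pi/49)) / ((2)−(-2*cos(pi/49))) = 49*cos(pi/49)/(cos(pi/49) + 1) = ϑ(G).
= 24.4748… (decimal).
Sandwich: α(G)=24 ≤ ϑ(G)=49*cos(pi/49)/(cos(pi/49) + 1) ≤ χ(Ḡ)=25 (both strict).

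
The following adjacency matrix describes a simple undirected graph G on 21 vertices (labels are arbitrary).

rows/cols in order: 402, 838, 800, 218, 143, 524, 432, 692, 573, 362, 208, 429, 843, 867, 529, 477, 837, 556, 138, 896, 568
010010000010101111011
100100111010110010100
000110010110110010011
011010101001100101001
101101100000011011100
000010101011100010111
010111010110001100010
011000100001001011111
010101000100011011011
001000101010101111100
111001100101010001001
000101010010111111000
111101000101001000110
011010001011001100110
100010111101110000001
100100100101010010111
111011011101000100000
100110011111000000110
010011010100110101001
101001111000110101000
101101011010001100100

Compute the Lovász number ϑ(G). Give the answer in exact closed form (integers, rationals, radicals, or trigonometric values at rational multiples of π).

6

Vertex 843 has 10 neighbors: 402, 838, 800, 218, 524, 362, 429, 529, 138, 896.
N(838) = {402, 218, 432, 692, 573, 208, 843, 867, 837, 138}, |N(838)| = 10.
deg(477) = 10; N(477) = {402, 218, 432, 362, 429, 867, 837, 138, 896, 568}.
N(362) = {800, 432, 573, 208, 843, 529, 477, 837, 556, 138}, |N(362)| = 10.
21-vertex 10-regular graph: Kneser K(7,2) on C(7,2)=21 vertices.
Distinct eigenvalues (to 6 d.p.): [10.0, 1.0, -4.0].
Lovász: ϑ = −21(-4)/(10+-1*(-4)) = 6.
Numerically 6.0000000.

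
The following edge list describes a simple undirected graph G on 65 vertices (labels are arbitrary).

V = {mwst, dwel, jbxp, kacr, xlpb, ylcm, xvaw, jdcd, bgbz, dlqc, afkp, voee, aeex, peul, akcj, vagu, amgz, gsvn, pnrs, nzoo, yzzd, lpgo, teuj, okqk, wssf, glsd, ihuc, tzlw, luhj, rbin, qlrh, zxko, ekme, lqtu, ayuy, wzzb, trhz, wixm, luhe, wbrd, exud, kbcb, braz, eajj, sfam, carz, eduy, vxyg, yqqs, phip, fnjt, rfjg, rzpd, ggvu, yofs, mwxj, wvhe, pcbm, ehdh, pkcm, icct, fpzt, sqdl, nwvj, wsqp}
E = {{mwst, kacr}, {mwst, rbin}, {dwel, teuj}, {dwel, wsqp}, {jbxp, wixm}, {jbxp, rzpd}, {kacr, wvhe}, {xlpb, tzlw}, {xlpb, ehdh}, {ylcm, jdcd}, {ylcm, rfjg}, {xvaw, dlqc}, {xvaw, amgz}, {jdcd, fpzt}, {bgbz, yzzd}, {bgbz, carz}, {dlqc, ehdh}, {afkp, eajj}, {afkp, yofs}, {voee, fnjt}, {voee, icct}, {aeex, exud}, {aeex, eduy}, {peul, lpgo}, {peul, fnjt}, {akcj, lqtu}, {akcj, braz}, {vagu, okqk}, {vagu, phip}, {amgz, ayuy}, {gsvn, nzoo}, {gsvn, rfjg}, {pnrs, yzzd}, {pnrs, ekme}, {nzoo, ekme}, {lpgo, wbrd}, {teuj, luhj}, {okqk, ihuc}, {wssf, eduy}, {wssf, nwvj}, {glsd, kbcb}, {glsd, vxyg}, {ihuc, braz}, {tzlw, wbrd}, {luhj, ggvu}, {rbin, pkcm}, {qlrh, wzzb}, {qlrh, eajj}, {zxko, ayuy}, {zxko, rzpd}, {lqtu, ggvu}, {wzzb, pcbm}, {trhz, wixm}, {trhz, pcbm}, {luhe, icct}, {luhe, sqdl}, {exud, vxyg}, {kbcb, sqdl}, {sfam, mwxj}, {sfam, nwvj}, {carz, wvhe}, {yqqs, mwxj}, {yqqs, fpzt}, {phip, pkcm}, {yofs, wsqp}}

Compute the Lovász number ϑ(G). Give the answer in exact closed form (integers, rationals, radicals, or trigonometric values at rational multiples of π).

65*cos(pi/65)/(cos(pi/65) + 1)

N(aeex) = {exud, eduy}, |N(aeex)| = 2.
N(icct) = {voee, luhe}, |N(icct)| = 2.
deg(peul) = 2; N(peul) = {lpgo, fnjt}.
deg(dlqc) = 2; N(dlqc) = {xvaw, ehdh}.
2-regular, N=65; the odd cycle C_{65}.
spec(A) ≈ [2.0, 1.990663, 1.96274, 1.916492, 1.852349, 1.770912, 1.67294, 1.559349, 1.431198, 1.289684, 1.136129, 0.971967, 0.798729, 0.618034, 0.431568, 0.241073, 0.048327, -0.14487, -0.336714, -0.525415, -0.70921, -0.886383, -1.05528, -1.214325, -1.362032, -1.497021, -1.618034, -1.723939, -1.813749, -1.886624, -1.941884, -1.979013, -1.997664] (distinct, 6 d.p.).
Lovász (edge-transitive): ϑ = −65·(-2*cos(pi/65))/((2)−(-2*cos(pi/65))) = 65*cos(pi/65)/(cos(pi/65) + 1).
Numerically 32.481013.
Check 32 ≤ 65*cos(pi/65)/(cos(pi/65) + 1) ≤ 33: both strict.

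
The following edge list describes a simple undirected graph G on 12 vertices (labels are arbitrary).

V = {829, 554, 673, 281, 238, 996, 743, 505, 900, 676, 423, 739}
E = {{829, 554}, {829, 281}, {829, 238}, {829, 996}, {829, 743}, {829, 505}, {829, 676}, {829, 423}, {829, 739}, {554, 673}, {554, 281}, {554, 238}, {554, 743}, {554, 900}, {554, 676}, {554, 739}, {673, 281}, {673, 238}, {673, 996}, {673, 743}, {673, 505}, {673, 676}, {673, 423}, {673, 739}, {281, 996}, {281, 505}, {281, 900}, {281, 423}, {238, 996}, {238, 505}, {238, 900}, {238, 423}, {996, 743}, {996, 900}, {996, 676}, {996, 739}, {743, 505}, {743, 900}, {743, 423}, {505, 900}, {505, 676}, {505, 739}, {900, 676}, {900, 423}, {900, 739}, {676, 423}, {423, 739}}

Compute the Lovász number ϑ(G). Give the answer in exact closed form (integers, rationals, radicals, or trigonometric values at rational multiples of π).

5

Vertex 900 has 9 neighbors: 554, 281, 238, 996, 743, 505, 676, 423, 739.
deg(743) = 7; N(743) = {829, 554, 673, 996, 505, 900, 423}.
Vertex 996 has 8 neighbors: 829, 673, 281, 238, 743, 900, 676, 739.
N(829) = {554, 281, 238, 996, 743, 505, 676, 423, 739}, |N(829)| = 9.
Complete multipartite on [5, 4, 3]: sandwich collapses at ϑ=5.
ϑ(G) ≈ 5.000000000.
α=5, χ(Ḡ)=5; ϑ=5 lies between (collapsed).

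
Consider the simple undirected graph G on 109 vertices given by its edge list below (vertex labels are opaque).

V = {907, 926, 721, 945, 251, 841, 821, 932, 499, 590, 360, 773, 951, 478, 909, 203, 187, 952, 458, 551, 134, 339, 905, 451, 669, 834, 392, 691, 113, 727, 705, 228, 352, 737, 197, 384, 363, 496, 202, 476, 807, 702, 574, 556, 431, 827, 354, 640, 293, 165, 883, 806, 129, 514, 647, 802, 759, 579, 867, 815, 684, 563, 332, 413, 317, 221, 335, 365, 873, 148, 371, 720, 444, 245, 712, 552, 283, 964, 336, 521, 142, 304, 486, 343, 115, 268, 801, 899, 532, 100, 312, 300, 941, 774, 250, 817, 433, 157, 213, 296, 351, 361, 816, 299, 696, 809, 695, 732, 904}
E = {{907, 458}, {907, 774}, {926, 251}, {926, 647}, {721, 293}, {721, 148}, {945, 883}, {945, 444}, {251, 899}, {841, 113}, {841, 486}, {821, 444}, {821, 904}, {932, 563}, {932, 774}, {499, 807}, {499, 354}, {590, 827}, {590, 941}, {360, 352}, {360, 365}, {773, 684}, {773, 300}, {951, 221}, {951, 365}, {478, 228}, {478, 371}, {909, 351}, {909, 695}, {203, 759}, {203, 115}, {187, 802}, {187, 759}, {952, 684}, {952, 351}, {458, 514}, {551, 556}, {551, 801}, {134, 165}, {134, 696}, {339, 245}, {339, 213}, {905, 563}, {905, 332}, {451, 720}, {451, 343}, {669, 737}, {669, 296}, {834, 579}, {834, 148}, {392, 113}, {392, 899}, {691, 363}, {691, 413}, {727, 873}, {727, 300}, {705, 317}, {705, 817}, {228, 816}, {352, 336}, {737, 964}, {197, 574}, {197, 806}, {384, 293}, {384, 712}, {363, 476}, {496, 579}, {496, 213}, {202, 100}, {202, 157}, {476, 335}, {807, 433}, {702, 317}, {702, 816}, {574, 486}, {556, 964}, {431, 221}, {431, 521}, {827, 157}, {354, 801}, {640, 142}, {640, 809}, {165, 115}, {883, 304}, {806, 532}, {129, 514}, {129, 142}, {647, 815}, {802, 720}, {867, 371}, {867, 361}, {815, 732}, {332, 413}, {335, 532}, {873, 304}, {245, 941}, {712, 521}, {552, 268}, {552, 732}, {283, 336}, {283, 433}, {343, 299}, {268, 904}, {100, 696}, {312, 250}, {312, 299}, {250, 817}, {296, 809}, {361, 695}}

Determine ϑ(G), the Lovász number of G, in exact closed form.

Vertex 332 has 2 neighbors: 905, 413.
N(552) = {268, 732}, |N(552)| = 2.
deg(202) = 2; N(202) = {100, 157}.
Vertex 486 has 2 neighbors: 841, 574.
deg(v) = 2 for all v (|V|=109); connected 2-regular on 109 ⇒ C_{109}.
spec(A) ≈ [2.0, 1.99668, 1.98672, 1.97017, 1.94707, 1.9175, 1.88157, 1.83938, 1.79108, 1.73683, 1.67682, 1.61123, 1.54029, 1.46424, 1.38332, 1.2978, 1.20797, 1.11413, 1.01659, 0.91568, 0.81172, 0.70506, 0.59606, 0.48509, 0.3725, 0.25867, 0.14399, 0.02882, -0.08644, -0.20141, -0.31572, -0.42897, -0.5408, -0.65083, -0.7587, -0.86406, -0.96654, -1.06581, -1.16154, -1.25341, -1.34111, -1.42437, -1.50289, -1.57642, -1.64471, -1.70754, -1.76469, -1.81598, -1.86125, -1.90032, -1.93309, -1.95943, -1.97927, -1.99253, -1.99917] (distinct, 5 d.p.).
−109·(-2*cos(pi/109)) / ((2)−(-2*cos(pi/109))) = 109*cos(pi/109)/(cos(pi/109) + 1) = ϑ(G).
Numerically 54.488680.
α=54, χ(Ḡ)=55; ϑ=109*cos(pi/109)/(cos(pi/109) + 1) lies between (both strict).

109*cos(pi/109)/(cos(pi/109) + 1)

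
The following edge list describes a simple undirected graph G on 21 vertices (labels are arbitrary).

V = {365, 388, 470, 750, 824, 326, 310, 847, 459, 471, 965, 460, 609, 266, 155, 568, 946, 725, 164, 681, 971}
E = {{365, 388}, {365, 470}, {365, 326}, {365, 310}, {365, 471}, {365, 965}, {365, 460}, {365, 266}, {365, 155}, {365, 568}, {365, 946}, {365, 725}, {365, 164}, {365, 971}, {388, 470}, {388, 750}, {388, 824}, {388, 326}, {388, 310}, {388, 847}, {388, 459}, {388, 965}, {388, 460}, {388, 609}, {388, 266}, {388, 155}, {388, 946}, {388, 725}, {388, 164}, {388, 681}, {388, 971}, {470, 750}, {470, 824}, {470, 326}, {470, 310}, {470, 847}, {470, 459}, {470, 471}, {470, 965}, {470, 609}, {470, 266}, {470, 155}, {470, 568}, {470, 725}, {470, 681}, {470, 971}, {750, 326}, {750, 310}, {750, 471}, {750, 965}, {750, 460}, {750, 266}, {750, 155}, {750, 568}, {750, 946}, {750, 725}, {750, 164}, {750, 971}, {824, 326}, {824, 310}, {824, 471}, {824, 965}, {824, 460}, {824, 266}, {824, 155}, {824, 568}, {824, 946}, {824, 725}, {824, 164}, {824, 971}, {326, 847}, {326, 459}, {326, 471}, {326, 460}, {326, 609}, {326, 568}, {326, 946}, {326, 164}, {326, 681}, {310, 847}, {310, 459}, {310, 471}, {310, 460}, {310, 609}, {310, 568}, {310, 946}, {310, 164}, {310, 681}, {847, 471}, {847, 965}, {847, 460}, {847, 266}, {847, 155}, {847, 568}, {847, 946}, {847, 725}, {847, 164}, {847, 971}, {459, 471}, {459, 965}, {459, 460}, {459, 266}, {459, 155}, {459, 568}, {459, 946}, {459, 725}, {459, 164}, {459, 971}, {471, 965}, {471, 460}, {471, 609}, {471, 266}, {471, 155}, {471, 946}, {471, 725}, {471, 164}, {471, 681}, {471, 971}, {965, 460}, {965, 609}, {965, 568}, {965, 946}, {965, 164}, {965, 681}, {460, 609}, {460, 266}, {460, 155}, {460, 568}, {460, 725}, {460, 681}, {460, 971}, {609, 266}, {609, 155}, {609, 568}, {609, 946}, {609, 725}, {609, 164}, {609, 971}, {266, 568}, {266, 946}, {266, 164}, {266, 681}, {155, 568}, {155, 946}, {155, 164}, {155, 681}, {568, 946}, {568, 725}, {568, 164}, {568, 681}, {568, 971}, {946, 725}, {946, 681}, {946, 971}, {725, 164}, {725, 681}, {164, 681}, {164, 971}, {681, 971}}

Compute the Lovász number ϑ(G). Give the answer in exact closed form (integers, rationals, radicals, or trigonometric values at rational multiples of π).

N(946) = {365, 388, 750, 824, 326, 310, 847, 459, 471, 965, 609, 266, 155, 568, 725, 681, 971}, |N(946)| = 17.
deg(460) = 17; N(460) = {365, 388, 750, 824, 326, 310, 847, 459, 471, 965, 609, 266, 155, 568, 725, 681, 971}.
deg(750) = 14; N(750) = {388, 470, 326, 310, 471, 965, 460, 266, 155, 568, 946, 725, 164, 971}.
deg(824) = 14; N(824) = {388, 470, 326, 310, 471, 965, 460, 266, 155, 568, 946, 725, 164, 971}.
K_{7,7,4,3} (perfect); ϑ(G) = α(G) = max{7,7,4,3} = 7.
= 7.0000000… (decimal).
α=7, χ(Ḡ)=7; ϑ=7 lies between (collapsed).

7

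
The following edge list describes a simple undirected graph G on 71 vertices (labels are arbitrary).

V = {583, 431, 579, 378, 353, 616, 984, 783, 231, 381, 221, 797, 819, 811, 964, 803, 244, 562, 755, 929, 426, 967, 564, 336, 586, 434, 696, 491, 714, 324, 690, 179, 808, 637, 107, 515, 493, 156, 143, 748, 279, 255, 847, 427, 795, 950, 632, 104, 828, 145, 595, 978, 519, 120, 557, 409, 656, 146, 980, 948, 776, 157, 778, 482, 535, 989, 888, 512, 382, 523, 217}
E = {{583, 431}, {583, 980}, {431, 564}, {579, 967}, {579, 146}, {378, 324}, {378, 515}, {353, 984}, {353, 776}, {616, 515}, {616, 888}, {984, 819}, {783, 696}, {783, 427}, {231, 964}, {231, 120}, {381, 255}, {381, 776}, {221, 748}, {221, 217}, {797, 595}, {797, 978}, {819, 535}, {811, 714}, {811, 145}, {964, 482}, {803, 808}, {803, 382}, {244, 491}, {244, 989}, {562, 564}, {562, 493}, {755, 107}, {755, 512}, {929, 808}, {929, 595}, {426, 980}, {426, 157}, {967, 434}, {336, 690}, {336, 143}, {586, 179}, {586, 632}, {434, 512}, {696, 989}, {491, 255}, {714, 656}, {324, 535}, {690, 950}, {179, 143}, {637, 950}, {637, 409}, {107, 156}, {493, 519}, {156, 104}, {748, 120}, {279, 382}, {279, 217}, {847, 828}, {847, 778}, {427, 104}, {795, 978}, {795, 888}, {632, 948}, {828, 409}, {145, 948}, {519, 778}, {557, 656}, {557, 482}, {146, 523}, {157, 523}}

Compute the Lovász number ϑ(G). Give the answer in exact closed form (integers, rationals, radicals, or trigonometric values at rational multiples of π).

deg(431) = 2; N(431) = {583, 564}.
N(143) = {336, 179}, |N(143)| = 2.
deg(748) = 2; N(748) = {221, 120}.
Vertex 217 has 2 neighbors: 221, 279.
deg(v) = 2 for all v (|V|=71); connected 2-regular on 71 ⇒ C_{71}.
The 36 distinct eigenvalues: [2.0, 1.992174, 1.968756, 1.92993, 1.876, 1.807387, 1.724629, 1.628374, 1.519374, 1.398483, 1.266648, 1.124899, 0.974346, 0.816167, 0.651601, 0.481935, 0.308498, 0.132646, -0.044244, -0.220788, -0.395604, -0.567324, -0.734603, -0.896134, -1.05065, -1.196945, -1.333871, -1.460358, -1.575416, -1.678144, -1.767738, -1.843498, -1.904829, -1.951253, -1.982405, -1.998042].
−71·(-2*cos(pi/71)) / ((2)−(-2*cos(pi/71))) = 71*cos(pi/71)/(cos(pi/71) + 1) = ϑ(G).
ϑ(G) ≈ 35.482618264.
Sandwich: α(G)=35 ≤ ϑ(G)=71*cos(pi/71)/(cos(pi/71) + 1) ≤ χ(Ḡ)=36 (both strict).

71*cos(pi/71)/(cos(pi/71) + 1)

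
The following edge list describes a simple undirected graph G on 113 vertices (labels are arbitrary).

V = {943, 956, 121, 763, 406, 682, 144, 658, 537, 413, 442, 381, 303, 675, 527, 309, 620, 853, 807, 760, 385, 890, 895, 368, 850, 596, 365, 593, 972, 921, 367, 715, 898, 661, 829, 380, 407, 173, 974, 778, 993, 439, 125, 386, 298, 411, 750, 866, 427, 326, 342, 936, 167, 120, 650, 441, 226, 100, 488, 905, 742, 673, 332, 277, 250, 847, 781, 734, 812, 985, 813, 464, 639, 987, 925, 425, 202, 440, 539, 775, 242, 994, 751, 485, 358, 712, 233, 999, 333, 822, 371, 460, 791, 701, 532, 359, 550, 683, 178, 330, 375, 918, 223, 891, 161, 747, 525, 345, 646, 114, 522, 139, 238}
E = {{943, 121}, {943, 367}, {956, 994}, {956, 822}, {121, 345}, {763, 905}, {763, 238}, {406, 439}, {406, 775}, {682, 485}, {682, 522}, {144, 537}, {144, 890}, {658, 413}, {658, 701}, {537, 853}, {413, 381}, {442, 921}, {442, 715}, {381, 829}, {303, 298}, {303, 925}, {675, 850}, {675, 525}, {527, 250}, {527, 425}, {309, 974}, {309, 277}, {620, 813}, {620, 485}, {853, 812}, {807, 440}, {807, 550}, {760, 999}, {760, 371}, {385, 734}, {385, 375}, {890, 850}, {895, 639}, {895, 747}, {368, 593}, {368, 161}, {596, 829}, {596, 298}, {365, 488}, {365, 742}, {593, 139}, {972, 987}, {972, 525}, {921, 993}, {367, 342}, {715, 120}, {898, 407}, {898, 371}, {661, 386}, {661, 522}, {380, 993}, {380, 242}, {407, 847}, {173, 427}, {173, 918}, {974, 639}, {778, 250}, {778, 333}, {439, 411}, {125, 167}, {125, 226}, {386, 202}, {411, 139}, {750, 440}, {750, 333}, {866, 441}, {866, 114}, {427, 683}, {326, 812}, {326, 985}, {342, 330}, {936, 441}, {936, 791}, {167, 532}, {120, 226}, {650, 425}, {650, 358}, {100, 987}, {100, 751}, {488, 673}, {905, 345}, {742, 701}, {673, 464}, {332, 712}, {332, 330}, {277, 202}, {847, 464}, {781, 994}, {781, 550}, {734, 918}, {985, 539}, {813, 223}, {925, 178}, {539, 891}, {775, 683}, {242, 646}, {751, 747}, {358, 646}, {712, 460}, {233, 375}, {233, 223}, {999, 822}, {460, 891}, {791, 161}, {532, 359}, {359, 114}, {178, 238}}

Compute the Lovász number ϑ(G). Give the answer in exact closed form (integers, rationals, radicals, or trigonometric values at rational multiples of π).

Vertex 242 has 2 neighbors: 380, 646.
deg(125) = 2; N(125) = {167, 226}.
Vertex 620 has 2 neighbors: 813, 485.
Vertex 936 has 2 neighbors: 441, 791.
G on 113 vertices is 2-regular; the odd cycle C_{113}.
spec(A) ≈ [2.0, 1.99691, 1.98765, 1.97224, 1.95074, 1.9232, 1.88973, 1.85041, 1.80537, 1.75475, 1.69871, 1.63742, 1.57106, 1.49985, 1.42401, 1.34376, 1.25936, 1.17107, 1.07915, 0.98391, 0.88562, 0.78459, 0.68114, 0.57558, 0.46824, 0.35946, 0.24956, 0.1389, 0.0278, -0.08338, -0.1943, -0.30463, -0.41401, -0.52211, -0.6286, -0.73315, -0.83543, -0.93512, -1.03193, -1.12555, -1.21568, -1.30206, -1.38442, -1.4625, -1.53605, -1.60486, -1.66871, -1.7274, -1.78075, -1.8286, -1.87079, -1.9072, -1.93772, -1.96225, -1.98071, -1.99305, -1.99923] (distinct, 5 d.p.).
ϑ = −N·λ_min/(λ_max−λ_min) = −113·(-2*cos(pi/113))/(2−(-2*cos(pi/113))) = 113*cos(pi/113)/(cos(pi/113) + 1).
ϑ(G) ≈ 56.48908089.
Sandwich: α(G)=56 ≤ ϑ(G)=113*cos(pi/113)/(cos(pi/113) + 1) ≤ χ(Ḡ)=57 (both strict).

113*cos(pi/113)/(cos(pi/113) + 1)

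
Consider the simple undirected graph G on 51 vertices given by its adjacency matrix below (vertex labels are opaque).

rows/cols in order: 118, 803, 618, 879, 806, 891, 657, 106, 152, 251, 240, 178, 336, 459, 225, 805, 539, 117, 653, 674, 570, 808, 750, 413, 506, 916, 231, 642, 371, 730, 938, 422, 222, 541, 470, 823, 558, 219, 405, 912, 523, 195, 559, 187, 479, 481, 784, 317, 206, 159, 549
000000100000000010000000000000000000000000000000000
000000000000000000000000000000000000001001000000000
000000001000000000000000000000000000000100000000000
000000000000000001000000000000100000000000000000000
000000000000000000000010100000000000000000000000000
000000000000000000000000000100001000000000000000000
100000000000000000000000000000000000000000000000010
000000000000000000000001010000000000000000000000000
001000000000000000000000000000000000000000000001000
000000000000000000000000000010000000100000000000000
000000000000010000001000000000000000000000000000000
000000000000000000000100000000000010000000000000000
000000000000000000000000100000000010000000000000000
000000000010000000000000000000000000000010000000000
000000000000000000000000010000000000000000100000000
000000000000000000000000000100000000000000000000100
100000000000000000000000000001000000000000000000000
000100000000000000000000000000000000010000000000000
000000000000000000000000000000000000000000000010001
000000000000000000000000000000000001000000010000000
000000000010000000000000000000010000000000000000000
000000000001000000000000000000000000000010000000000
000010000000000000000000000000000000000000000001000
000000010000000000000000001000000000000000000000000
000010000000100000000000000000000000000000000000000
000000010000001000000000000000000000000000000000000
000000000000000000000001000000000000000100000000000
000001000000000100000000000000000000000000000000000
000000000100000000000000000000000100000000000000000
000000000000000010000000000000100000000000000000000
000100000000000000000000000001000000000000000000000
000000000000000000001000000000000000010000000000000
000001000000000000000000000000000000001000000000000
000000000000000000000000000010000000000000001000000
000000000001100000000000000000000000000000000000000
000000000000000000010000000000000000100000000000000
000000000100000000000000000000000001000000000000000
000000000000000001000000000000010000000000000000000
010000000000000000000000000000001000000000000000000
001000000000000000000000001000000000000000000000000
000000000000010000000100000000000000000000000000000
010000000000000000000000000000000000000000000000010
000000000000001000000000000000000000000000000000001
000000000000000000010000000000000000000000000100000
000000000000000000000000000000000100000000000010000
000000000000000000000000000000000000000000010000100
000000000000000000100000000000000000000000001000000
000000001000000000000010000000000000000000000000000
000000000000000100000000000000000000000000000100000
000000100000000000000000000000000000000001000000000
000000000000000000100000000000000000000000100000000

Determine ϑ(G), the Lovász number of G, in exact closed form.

Vertex 152 has 2 neighbors: 618, 317.
Vertex 371 has 2 neighbors: 251, 541.
deg(231) = 2; N(231) = {413, 912}.
deg(730) = 2; N(730) = {539, 938}.
2-regular, N=51; connected 2-regular on 51 ⇒ C_{51}.
spec(A) ≈ [2.0, 1.9848, 1.9396, 1.8649, 1.762, 1.6324, 1.478, 1.3012, 1.1047, 0.8915, 0.6647, 0.4279, 0.1845, -0.0616, -0.3068, -0.5473, -0.7796, -1.0, -1.2053, -1.3923, -1.5582, -1.7004, -1.8169, -1.9059, -1.9659, -1.9962] (distinct, 4 d.p.).
λ_max=2, λ_min=-2*cos(pi/51); ϑ = −51·λ_min/(λ_max−λ_min) = 51*cos(pi/51)/(cos(pi/51) + 1).
ϑ(G) ≈ 25.475794.
Sandwich: α(G)=25 ≤ ϑ(G)=51*cos(pi/51)/(cos(pi/51) + 1) ≤ χ(Ḡ)=26 (both strict).

51*cos(pi/51)/(cos(pi/51) + 1)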